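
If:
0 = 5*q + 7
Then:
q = -7/5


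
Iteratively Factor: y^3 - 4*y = (y + 2)*(y^2 - 2*y) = (y - 2)*(y + 2)*(y)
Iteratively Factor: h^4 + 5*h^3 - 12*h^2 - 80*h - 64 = (h - 4)*(h^3 + 9*h^2 + 24*h + 16) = (h - 4)*(h + 1)*(h^2 + 8*h + 16) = (h - 4)*(h + 1)*(h + 4)*(h + 4)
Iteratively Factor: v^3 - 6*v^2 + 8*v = (v)*(v^2 - 6*v + 8) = v*(v - 4)*(v - 2)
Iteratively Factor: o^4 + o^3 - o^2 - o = (o + 1)*(o^3 - o) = (o + 1)^2*(o^2 - o) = o*(o + 1)^2*(o - 1)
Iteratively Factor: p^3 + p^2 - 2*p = (p)*(p^2 + p - 2) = p*(p + 2)*(p - 1)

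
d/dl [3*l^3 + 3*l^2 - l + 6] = 9*l^2 + 6*l - 1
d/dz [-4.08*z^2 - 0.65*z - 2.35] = -8.16*z - 0.65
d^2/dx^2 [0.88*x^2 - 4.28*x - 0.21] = 1.76000000000000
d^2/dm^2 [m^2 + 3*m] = 2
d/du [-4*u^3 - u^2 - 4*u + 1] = -12*u^2 - 2*u - 4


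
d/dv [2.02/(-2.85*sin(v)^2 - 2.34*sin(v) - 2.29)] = (11.514*sin(v) + 4.7268)*cos(v)/(2.85*sin(v)^2 + 2.34*sin(v) + 2.29)^2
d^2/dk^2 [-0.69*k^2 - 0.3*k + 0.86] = -1.38000000000000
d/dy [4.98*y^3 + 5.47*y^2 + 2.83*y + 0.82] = 14.94*y^2 + 10.94*y + 2.83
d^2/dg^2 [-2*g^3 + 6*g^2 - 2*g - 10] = 12 - 12*g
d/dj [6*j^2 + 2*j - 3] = 12*j + 2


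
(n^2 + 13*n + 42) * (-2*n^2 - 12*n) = -2*n^4 - 38*n^3 - 240*n^2 - 504*n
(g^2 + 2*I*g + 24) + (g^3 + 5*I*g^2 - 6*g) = g^3 + g^2 + 5*I*g^2 - 6*g + 2*I*g + 24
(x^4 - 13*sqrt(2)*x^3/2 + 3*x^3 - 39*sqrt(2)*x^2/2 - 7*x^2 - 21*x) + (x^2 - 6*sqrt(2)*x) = x^4 - 13*sqrt(2)*x^3/2 + 3*x^3 - 39*sqrt(2)*x^2/2 - 6*x^2 - 21*x - 6*sqrt(2)*x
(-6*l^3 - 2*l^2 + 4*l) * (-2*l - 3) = 12*l^4 + 22*l^3 - 2*l^2 - 12*l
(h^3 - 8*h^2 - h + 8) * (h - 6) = h^4 - 14*h^3 + 47*h^2 + 14*h - 48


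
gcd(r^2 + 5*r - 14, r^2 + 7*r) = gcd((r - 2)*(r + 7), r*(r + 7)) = r + 7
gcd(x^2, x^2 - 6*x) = x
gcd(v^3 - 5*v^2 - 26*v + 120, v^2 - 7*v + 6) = v - 6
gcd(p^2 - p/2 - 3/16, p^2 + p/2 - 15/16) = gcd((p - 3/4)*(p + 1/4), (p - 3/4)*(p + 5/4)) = p - 3/4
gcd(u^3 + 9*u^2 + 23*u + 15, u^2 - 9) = u + 3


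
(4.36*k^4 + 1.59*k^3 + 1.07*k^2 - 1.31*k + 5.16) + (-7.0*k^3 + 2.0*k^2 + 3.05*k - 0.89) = 4.36*k^4 - 5.41*k^3 + 3.07*k^2 + 1.74*k + 4.27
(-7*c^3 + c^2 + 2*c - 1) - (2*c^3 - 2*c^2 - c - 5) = -9*c^3 + 3*c^2 + 3*c + 4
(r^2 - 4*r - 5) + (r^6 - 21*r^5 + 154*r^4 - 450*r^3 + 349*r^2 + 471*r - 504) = r^6 - 21*r^5 + 154*r^4 - 450*r^3 + 350*r^2 + 467*r - 509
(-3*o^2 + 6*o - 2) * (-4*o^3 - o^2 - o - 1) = 12*o^5 - 21*o^4 + 5*o^3 - o^2 - 4*o + 2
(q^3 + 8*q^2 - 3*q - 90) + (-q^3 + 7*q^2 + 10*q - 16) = 15*q^2 + 7*q - 106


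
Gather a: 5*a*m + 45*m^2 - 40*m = 5*a*m + 45*m^2 - 40*m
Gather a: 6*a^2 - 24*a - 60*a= 6*a^2 - 84*a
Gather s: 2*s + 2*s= 4*s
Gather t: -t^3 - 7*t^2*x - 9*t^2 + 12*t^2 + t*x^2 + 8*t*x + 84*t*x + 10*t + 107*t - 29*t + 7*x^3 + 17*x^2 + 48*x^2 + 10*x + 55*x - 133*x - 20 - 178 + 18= -t^3 + t^2*(3 - 7*x) + t*(x^2 + 92*x + 88) + 7*x^3 + 65*x^2 - 68*x - 180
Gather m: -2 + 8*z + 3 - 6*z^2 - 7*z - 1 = -6*z^2 + z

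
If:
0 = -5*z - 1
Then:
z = -1/5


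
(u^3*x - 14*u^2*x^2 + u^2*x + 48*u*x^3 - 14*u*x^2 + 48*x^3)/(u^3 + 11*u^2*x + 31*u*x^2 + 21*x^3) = x*(u^3 - 14*u^2*x + u^2 + 48*u*x^2 - 14*u*x + 48*x^2)/(u^3 + 11*u^2*x + 31*u*x^2 + 21*x^3)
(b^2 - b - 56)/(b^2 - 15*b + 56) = (b + 7)/(b - 7)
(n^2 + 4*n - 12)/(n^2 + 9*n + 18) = (n - 2)/(n + 3)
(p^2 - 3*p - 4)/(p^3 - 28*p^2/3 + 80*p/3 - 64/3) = 3*(p + 1)/(3*p^2 - 16*p + 16)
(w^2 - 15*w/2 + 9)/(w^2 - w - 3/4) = 2*(w - 6)/(2*w + 1)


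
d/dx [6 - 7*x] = -7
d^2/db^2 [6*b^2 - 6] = 12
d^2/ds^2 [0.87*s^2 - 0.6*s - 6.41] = 1.74000000000000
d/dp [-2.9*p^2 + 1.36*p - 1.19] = 1.36 - 5.8*p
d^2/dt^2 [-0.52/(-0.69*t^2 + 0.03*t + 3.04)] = (0.495144*t^2 - 0.021528*t - 0.52*(1.38*t - 0.03)*(2.76*t - 0.06) - 2.181504)/(-0.69*t^2 + 0.03*t + 3.04)^3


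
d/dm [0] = 0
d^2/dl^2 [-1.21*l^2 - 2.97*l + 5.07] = -2.42000000000000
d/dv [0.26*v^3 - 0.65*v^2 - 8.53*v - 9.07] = 0.78*v^2 - 1.3*v - 8.53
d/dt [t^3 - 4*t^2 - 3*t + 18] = 3*t^2 - 8*t - 3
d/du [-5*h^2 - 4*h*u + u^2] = -4*h + 2*u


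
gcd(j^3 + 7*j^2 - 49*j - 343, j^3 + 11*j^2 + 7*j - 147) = j^2 + 14*j + 49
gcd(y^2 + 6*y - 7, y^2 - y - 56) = y + 7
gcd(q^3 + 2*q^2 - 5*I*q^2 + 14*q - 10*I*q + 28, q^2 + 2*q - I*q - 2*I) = q + 2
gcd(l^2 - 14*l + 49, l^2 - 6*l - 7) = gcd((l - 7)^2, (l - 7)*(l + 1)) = l - 7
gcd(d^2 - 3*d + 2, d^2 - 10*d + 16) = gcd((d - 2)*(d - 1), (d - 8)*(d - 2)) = d - 2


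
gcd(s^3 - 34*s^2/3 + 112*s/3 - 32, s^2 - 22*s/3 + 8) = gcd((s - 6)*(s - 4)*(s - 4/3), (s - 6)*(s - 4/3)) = s^2 - 22*s/3 + 8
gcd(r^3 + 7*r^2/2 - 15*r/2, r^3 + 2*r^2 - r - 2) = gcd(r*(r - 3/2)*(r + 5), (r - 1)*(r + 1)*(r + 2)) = 1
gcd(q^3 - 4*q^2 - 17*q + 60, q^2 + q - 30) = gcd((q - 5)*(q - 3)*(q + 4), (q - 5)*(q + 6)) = q - 5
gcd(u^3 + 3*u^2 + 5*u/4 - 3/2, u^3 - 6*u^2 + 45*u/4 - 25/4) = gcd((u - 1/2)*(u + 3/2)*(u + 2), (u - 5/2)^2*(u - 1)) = 1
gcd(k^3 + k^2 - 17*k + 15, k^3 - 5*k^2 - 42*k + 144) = k - 3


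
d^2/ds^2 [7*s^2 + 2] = 14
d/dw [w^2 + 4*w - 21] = 2*w + 4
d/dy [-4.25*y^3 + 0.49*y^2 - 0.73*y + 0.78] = -12.75*y^2 + 0.98*y - 0.73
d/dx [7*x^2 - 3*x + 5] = 14*x - 3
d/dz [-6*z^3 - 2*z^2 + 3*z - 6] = -18*z^2 - 4*z + 3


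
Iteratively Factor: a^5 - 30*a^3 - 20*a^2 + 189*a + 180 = (a - 5)*(a^4 + 5*a^3 - 5*a^2 - 45*a - 36) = (a - 5)*(a - 3)*(a^3 + 8*a^2 + 19*a + 12) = (a - 5)*(a - 3)*(a + 3)*(a^2 + 5*a + 4) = (a - 5)*(a - 3)*(a + 3)*(a + 4)*(a + 1)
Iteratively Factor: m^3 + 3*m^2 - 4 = (m - 1)*(m^2 + 4*m + 4) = (m - 1)*(m + 2)*(m + 2)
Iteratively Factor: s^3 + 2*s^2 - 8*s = (s - 2)*(s^2 + 4*s) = (s - 2)*(s + 4)*(s)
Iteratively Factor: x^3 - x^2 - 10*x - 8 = (x + 1)*(x^2 - 2*x - 8) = (x + 1)*(x + 2)*(x - 4)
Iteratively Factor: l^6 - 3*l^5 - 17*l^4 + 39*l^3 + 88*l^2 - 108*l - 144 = (l - 2)*(l^5 - l^4 - 19*l^3 + l^2 + 90*l + 72) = (l - 3)*(l - 2)*(l^4 + 2*l^3 - 13*l^2 - 38*l - 24) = (l - 3)*(l - 2)*(l + 1)*(l^3 + l^2 - 14*l - 24) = (l - 4)*(l - 3)*(l - 2)*(l + 1)*(l^2 + 5*l + 6) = (l - 4)*(l - 3)*(l - 2)*(l + 1)*(l + 3)*(l + 2)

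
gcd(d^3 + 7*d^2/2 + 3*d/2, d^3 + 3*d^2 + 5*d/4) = d^2 + d/2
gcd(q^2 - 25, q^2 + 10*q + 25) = q + 5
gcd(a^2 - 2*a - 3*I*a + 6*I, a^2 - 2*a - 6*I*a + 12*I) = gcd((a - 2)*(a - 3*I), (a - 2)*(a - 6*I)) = a - 2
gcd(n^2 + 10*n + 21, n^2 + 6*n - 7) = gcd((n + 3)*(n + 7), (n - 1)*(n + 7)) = n + 7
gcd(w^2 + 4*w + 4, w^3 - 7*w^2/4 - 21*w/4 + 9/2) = w + 2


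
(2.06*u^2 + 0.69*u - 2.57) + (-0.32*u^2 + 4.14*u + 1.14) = 1.74*u^2 + 4.83*u - 1.43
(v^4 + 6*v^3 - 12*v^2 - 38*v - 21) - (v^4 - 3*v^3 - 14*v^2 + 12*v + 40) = 9*v^3 + 2*v^2 - 50*v - 61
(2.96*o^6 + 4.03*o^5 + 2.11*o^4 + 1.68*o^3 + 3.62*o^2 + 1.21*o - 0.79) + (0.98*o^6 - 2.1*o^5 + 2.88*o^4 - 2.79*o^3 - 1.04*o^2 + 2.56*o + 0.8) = 3.94*o^6 + 1.93*o^5 + 4.99*o^4 - 1.11*o^3 + 2.58*o^2 + 3.77*o + 0.01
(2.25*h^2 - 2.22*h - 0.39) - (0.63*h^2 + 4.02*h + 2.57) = 1.62*h^2 - 6.24*h - 2.96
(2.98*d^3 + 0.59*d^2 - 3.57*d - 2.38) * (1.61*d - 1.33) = 4.7978*d^4 - 3.0135*d^3 - 6.5324*d^2 + 0.9163*d + 3.1654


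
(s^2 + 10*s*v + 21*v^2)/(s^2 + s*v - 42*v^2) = (s + 3*v)/(s - 6*v)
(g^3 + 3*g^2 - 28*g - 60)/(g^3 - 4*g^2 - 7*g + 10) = (g + 6)/(g - 1)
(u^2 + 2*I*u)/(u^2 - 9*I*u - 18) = u*(u + 2*I)/(u^2 - 9*I*u - 18)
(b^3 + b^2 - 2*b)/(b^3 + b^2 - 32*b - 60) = b*(b - 1)/(b^2 - b - 30)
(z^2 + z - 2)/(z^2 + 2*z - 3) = (z + 2)/(z + 3)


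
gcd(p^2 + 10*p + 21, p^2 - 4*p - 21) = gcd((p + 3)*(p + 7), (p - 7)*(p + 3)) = p + 3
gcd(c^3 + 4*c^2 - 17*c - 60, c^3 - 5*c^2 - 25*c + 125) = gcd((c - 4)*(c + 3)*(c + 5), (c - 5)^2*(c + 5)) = c + 5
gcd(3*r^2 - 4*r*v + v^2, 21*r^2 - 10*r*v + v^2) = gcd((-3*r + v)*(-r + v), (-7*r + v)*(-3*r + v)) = 3*r - v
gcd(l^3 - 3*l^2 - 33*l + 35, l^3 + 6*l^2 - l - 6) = l - 1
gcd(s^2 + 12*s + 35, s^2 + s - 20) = s + 5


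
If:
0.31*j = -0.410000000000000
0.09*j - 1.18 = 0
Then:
No Solution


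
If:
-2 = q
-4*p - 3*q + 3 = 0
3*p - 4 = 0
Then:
No Solution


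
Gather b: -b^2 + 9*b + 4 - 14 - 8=-b^2 + 9*b - 18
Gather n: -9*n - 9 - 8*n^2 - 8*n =-8*n^2 - 17*n - 9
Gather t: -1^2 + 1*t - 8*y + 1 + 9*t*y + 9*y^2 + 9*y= t*(9*y + 1) + 9*y^2 + y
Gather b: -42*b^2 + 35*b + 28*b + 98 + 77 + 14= -42*b^2 + 63*b + 189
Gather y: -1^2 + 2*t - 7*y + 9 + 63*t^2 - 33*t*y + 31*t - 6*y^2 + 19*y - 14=63*t^2 + 33*t - 6*y^2 + y*(12 - 33*t) - 6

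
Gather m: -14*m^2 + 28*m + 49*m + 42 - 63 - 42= -14*m^2 + 77*m - 63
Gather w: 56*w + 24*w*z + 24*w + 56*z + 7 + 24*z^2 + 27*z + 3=w*(24*z + 80) + 24*z^2 + 83*z + 10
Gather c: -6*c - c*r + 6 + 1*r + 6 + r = c*(-r - 6) + 2*r + 12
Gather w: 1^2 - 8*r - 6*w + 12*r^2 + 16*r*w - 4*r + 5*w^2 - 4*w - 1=12*r^2 - 12*r + 5*w^2 + w*(16*r - 10)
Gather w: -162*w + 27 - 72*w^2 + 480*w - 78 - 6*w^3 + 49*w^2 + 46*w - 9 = -6*w^3 - 23*w^2 + 364*w - 60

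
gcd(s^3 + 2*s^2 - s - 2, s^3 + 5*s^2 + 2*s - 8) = s^2 + s - 2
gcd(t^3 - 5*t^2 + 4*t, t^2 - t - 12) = t - 4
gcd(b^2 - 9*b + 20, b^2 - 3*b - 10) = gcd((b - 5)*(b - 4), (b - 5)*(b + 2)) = b - 5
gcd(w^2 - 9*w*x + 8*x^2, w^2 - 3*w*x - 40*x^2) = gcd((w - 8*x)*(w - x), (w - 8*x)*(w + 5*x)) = -w + 8*x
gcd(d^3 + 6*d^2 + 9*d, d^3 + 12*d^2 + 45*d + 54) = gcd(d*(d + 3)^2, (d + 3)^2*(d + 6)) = d^2 + 6*d + 9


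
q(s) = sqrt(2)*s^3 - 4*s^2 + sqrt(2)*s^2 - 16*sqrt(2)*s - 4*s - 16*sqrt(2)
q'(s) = 3*sqrt(2)*s^2 - 8*s + 2*sqrt(2)*s - 16*sqrt(2) - 4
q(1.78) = -70.24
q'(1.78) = -22.39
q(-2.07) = 8.87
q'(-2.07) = 2.26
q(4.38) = -70.03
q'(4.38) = 32.11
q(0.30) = -30.81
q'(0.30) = -27.80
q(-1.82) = 8.74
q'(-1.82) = -3.16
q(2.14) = -77.59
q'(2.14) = -18.26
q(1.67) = -67.72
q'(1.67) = -23.43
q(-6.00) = -261.42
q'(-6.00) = 157.14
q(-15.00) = -4977.99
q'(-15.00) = 1005.54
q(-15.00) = -4977.99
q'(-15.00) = 1005.54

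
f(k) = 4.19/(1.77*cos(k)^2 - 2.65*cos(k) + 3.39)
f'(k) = 4.19*(3.54*sin(k)*cos(k) - 2.65*sin(k))/(1.77*cos(k)^2 - 2.65*cos(k) + 3.39)^2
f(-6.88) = 1.74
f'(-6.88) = -0.11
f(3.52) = 0.57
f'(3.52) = 0.17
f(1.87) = 0.97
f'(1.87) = -0.79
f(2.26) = 0.72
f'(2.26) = -0.47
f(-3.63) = 0.59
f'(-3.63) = -0.22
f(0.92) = 1.72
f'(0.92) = -0.28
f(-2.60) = 0.60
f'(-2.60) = 0.25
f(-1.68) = 1.13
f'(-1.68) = 0.92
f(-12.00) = 1.74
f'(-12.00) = 0.13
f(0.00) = 1.67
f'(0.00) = 0.00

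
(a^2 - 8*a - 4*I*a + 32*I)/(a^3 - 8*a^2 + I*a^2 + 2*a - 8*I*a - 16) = (a - 4*I)/(a^2 + I*a + 2)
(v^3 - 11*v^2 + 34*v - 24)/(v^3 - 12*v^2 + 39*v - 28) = (v - 6)/(v - 7)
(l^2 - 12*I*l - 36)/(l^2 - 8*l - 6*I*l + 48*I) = (l - 6*I)/(l - 8)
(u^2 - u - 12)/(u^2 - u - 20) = (-u^2 + u + 12)/(-u^2 + u + 20)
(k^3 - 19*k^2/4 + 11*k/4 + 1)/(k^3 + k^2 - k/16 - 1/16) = 4*(k^2 - 5*k + 4)/(4*k^2 + 3*k - 1)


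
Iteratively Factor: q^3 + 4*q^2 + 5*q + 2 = (q + 1)*(q^2 + 3*q + 2) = (q + 1)^2*(q + 2)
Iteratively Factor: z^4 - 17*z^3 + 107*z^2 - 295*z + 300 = (z - 3)*(z^3 - 14*z^2 + 65*z - 100) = (z - 4)*(z - 3)*(z^2 - 10*z + 25) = (z - 5)*(z - 4)*(z - 3)*(z - 5)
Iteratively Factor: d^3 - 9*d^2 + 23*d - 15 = (d - 3)*(d^2 - 6*d + 5) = (d - 5)*(d - 3)*(d - 1)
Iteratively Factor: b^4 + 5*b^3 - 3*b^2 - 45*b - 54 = (b + 3)*(b^3 + 2*b^2 - 9*b - 18) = (b + 2)*(b + 3)*(b^2 - 9) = (b - 3)*(b + 2)*(b + 3)*(b + 3)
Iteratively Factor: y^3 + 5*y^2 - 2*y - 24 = (y + 3)*(y^2 + 2*y - 8) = (y - 2)*(y + 3)*(y + 4)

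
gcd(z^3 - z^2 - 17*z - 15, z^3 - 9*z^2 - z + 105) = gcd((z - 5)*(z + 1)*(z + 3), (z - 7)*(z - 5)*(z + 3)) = z^2 - 2*z - 15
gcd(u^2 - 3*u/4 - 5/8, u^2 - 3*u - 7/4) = u + 1/2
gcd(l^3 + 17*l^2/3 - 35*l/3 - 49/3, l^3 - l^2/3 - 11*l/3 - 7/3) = l^2 - 4*l/3 - 7/3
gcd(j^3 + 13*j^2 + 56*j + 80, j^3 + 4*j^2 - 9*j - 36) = j + 4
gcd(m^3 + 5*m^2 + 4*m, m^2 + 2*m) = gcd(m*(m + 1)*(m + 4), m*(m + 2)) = m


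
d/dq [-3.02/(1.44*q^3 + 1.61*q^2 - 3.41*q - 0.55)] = (13.0464*q^2 + 9.7244*q - 10.2982)/(1.44*q^3 + 1.61*q^2 - 3.41*q - 0.55)^2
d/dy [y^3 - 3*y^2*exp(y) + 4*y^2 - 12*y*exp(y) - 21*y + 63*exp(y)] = -3*y^2*exp(y) + 3*y^2 - 18*y*exp(y) + 8*y + 51*exp(y) - 21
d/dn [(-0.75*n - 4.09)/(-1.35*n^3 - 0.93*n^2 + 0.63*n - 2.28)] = (-2.025*n^3 - 17.262*n^2 - 7.6074*n + 4.2867)/(1.8225*n^6 + 2.511*n^5 - 0.8361*n^4 + 4.9842*n^3 + 4.6377*n^2 - 2.8728*n + 5.1984)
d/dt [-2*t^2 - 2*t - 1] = -4*t - 2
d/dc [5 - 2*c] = -2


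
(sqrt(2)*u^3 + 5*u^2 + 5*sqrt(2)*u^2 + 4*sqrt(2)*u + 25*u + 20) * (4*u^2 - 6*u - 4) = 4*sqrt(2)*u^5 + 14*sqrt(2)*u^4 + 20*u^4 - 18*sqrt(2)*u^3 + 70*u^3 - 90*u^2 - 44*sqrt(2)*u^2 - 220*u - 16*sqrt(2)*u - 80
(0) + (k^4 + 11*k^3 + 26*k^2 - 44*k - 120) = k^4 + 11*k^3 + 26*k^2 - 44*k - 120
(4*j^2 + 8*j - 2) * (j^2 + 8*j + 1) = 4*j^4 + 40*j^3 + 66*j^2 - 8*j - 2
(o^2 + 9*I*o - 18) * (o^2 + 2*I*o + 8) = o^4 + 11*I*o^3 - 28*o^2 + 36*I*o - 144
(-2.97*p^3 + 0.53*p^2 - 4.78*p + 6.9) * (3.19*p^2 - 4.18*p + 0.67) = -9.4743*p^5 + 14.1053*p^4 - 19.4535*p^3 + 42.3465*p^2 - 32.0446*p + 4.623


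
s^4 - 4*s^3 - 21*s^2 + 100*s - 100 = (s - 5)*(s - 2)^2*(s + 5)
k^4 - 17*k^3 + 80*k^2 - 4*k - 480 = (k - 8)*(k - 6)*(k - 5)*(k + 2)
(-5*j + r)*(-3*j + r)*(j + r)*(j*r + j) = 15*j^4*r + 15*j^4 + 7*j^3*r^2 + 7*j^3*r - 7*j^2*r^3 - 7*j^2*r^2 + j*r^4 + j*r^3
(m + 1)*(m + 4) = m^2 + 5*m + 4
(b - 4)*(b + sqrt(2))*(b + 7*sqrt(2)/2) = b^3 - 4*b^2 + 9*sqrt(2)*b^2/2 - 18*sqrt(2)*b + 7*b - 28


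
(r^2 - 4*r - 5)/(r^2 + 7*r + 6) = (r - 5)/(r + 6)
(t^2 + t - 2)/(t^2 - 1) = (t + 2)/(t + 1)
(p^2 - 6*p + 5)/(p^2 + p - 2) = (p - 5)/(p + 2)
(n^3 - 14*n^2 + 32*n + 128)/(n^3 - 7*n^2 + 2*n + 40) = (n^2 - 16*n + 64)/(n^2 - 9*n + 20)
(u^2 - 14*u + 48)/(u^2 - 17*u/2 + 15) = 2*(u - 8)/(2*u - 5)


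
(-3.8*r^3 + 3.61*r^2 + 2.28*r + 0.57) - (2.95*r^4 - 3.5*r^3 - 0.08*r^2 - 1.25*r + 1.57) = -2.95*r^4 - 0.3*r^3 + 3.69*r^2 + 3.53*r - 1.0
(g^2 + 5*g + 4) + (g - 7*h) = g^2 + 6*g - 7*h + 4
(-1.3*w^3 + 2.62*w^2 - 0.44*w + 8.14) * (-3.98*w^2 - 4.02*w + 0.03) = 5.174*w^5 - 5.2016*w^4 - 8.8202*w^3 - 30.5498*w^2 - 32.736*w + 0.2442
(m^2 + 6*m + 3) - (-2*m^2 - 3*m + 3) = 3*m^2 + 9*m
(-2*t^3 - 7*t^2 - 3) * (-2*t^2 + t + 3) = 4*t^5 + 12*t^4 - 13*t^3 - 15*t^2 - 3*t - 9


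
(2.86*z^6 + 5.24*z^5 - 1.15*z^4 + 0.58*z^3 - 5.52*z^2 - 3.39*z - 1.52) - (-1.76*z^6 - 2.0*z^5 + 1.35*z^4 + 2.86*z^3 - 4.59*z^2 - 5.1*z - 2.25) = 4.62*z^6 + 7.24*z^5 - 2.5*z^4 - 2.28*z^3 - 0.93*z^2 + 1.71*z + 0.73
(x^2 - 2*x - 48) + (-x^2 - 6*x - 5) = -8*x - 53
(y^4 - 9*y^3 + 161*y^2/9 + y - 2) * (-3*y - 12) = -3*y^5 + 15*y^4 + 163*y^3/3 - 653*y^2/3 - 6*y + 24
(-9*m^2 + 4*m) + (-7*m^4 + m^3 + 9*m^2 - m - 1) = -7*m^4 + m^3 + 3*m - 1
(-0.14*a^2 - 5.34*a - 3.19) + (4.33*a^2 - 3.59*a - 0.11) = 4.19*a^2 - 8.93*a - 3.3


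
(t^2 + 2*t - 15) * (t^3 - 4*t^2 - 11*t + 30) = t^5 - 2*t^4 - 34*t^3 + 68*t^2 + 225*t - 450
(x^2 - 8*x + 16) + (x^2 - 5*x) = 2*x^2 - 13*x + 16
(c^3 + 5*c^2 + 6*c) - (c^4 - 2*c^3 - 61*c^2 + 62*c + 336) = -c^4 + 3*c^3 + 66*c^2 - 56*c - 336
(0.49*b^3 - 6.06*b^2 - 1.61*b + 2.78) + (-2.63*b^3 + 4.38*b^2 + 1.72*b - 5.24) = -2.14*b^3 - 1.68*b^2 + 0.11*b - 2.46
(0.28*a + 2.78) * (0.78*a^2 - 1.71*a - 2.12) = 0.2184*a^3 + 1.6896*a^2 - 5.3474*a - 5.8936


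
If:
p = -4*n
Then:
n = -p/4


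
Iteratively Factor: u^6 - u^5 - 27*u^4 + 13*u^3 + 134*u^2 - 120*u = (u - 2)*(u^5 + u^4 - 25*u^3 - 37*u^2 + 60*u) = (u - 2)*(u + 3)*(u^4 - 2*u^3 - 19*u^2 + 20*u) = (u - 5)*(u - 2)*(u + 3)*(u^3 + 3*u^2 - 4*u) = (u - 5)*(u - 2)*(u - 1)*(u + 3)*(u^2 + 4*u) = u*(u - 5)*(u - 2)*(u - 1)*(u + 3)*(u + 4)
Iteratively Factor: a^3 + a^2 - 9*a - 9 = (a - 3)*(a^2 + 4*a + 3) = (a - 3)*(a + 1)*(a + 3)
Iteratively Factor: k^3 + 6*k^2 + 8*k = (k + 4)*(k^2 + 2*k) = k*(k + 4)*(k + 2)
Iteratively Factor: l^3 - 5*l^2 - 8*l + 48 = (l - 4)*(l^2 - l - 12) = (l - 4)*(l + 3)*(l - 4)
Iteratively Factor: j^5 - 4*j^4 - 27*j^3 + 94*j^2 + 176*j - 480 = (j - 2)*(j^4 - 2*j^3 - 31*j^2 + 32*j + 240) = (j - 2)*(j + 4)*(j^3 - 6*j^2 - 7*j + 60) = (j - 5)*(j - 2)*(j + 4)*(j^2 - j - 12) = (j - 5)*(j - 4)*(j - 2)*(j + 4)*(j + 3)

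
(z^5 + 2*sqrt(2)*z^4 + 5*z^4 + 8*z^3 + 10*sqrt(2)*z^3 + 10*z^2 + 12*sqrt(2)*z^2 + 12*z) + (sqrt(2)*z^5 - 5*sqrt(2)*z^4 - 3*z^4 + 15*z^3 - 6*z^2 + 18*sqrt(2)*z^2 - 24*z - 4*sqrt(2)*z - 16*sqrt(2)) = z^5 + sqrt(2)*z^5 - 3*sqrt(2)*z^4 + 2*z^4 + 10*sqrt(2)*z^3 + 23*z^3 + 4*z^2 + 30*sqrt(2)*z^2 - 12*z - 4*sqrt(2)*z - 16*sqrt(2)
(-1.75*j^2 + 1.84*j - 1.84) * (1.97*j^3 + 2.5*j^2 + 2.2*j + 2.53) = -3.4475*j^5 - 0.7502*j^4 - 2.8748*j^3 - 4.9795*j^2 + 0.607199999999999*j - 4.6552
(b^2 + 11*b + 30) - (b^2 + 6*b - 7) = 5*b + 37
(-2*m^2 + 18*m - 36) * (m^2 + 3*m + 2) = -2*m^4 + 12*m^3 + 14*m^2 - 72*m - 72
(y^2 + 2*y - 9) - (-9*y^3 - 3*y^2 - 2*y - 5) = 9*y^3 + 4*y^2 + 4*y - 4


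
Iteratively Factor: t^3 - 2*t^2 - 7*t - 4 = (t - 4)*(t^2 + 2*t + 1) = (t - 4)*(t + 1)*(t + 1)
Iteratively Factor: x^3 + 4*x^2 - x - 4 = (x + 4)*(x^2 - 1) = (x - 1)*(x + 4)*(x + 1)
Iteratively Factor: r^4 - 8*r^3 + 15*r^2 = (r)*(r^3 - 8*r^2 + 15*r) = r*(r - 3)*(r^2 - 5*r) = r*(r - 5)*(r - 3)*(r)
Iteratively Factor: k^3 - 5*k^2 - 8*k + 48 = (k - 4)*(k^2 - k - 12) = (k - 4)*(k + 3)*(k - 4)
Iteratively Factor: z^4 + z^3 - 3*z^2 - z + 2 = (z - 1)*(z^3 + 2*z^2 - z - 2) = (z - 1)*(z + 2)*(z^2 - 1) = (z - 1)^2*(z + 2)*(z + 1)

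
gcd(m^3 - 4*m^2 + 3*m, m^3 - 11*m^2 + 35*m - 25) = m - 1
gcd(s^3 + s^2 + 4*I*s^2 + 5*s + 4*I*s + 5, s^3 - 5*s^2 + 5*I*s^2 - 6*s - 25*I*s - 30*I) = s^2 + s*(1 + 5*I) + 5*I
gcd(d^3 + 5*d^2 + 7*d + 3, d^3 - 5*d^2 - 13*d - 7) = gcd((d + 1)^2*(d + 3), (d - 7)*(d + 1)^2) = d^2 + 2*d + 1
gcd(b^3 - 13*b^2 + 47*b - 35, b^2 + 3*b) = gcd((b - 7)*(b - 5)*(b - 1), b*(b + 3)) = 1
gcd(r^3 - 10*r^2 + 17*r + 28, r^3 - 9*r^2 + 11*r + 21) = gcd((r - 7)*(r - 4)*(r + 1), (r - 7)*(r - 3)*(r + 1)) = r^2 - 6*r - 7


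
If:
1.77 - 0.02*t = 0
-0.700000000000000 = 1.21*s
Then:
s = -0.58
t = 88.50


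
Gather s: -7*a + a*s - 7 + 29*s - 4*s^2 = -7*a - 4*s^2 + s*(a + 29) - 7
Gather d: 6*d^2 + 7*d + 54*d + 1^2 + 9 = 6*d^2 + 61*d + 10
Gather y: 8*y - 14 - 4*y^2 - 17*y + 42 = -4*y^2 - 9*y + 28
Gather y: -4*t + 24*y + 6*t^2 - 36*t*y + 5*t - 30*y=6*t^2 + t + y*(-36*t - 6)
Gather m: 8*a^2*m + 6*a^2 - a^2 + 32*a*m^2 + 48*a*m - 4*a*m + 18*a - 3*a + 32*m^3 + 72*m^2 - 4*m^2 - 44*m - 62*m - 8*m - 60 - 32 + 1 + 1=5*a^2 + 15*a + 32*m^3 + m^2*(32*a + 68) + m*(8*a^2 + 44*a - 114) - 90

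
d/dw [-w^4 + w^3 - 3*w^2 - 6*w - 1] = -4*w^3 + 3*w^2 - 6*w - 6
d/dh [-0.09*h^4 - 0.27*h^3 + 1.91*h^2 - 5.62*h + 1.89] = -0.36*h^3 - 0.81*h^2 + 3.82*h - 5.62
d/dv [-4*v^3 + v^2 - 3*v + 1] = -12*v^2 + 2*v - 3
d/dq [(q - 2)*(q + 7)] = 2*q + 5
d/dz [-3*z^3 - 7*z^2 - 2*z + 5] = -9*z^2 - 14*z - 2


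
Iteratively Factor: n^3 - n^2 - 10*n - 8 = (n + 2)*(n^2 - 3*n - 4) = (n + 1)*(n + 2)*(n - 4)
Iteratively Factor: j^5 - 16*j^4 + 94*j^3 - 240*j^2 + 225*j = (j - 5)*(j^4 - 11*j^3 + 39*j^2 - 45*j) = (j - 5)*(j - 3)*(j^3 - 8*j^2 + 15*j) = (j - 5)^2*(j - 3)*(j^2 - 3*j) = (j - 5)^2*(j - 3)^2*(j)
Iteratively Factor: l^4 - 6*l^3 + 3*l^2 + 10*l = (l)*(l^3 - 6*l^2 + 3*l + 10) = l*(l + 1)*(l^2 - 7*l + 10) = l*(l - 5)*(l + 1)*(l - 2)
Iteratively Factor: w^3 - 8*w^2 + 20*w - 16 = (w - 2)*(w^2 - 6*w + 8) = (w - 2)^2*(w - 4)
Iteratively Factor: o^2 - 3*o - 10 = (o + 2)*(o - 5)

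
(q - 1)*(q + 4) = q^2 + 3*q - 4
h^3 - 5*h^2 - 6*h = h*(h - 6)*(h + 1)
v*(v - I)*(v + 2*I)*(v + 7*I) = v^4 + 8*I*v^3 - 5*v^2 + 14*I*v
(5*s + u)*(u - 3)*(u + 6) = 5*s*u^2 + 15*s*u - 90*s + u^3 + 3*u^2 - 18*u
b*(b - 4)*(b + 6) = b^3 + 2*b^2 - 24*b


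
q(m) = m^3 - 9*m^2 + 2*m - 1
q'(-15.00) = 947.00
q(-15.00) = -5431.00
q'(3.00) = -25.00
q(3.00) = -49.00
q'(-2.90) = 79.43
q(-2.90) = -106.88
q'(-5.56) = 194.82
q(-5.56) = -462.22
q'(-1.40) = 33.08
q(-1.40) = -24.18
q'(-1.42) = 33.61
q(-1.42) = -24.85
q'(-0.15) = 4.77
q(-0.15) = -1.51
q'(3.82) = -22.98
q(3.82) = -68.95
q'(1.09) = -14.06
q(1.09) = -8.22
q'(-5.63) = 198.43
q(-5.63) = -475.99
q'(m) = 3*m^2 - 18*m + 2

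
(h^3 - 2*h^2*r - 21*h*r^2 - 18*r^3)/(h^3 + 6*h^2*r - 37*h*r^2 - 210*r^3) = (h^2 + 4*h*r + 3*r^2)/(h^2 + 12*h*r + 35*r^2)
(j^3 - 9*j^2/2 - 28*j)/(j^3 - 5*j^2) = (j^2 - 9*j/2 - 28)/(j*(j - 5))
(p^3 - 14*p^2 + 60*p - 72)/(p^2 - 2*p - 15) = (-p^3 + 14*p^2 - 60*p + 72)/(-p^2 + 2*p + 15)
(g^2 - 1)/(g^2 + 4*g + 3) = (g - 1)/(g + 3)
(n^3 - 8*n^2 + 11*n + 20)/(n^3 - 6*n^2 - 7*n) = (n^2 - 9*n + 20)/(n*(n - 7))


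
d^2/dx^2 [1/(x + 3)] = 2/(x + 3)^3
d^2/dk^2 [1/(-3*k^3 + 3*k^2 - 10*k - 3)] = 2*(3*(3*k - 1)*(3*k^3 - 3*k^2 + 10*k + 3) - (9*k^2 - 6*k + 10)^2)/(3*k^3 - 3*k^2 + 10*k + 3)^3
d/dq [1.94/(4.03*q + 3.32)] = -7.8182/(4.03*q + 3.32)^2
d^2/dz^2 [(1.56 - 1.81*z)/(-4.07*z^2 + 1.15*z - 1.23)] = ((16.8614 - 44.2002*z)*(4.07*z^2 - 1.15*z + 1.23) + (1.81*z - 1.56)*(8.14*z - 1.15)*(16.28*z - 2.3))/(4.07*z^2 - 1.15*z + 1.23)^3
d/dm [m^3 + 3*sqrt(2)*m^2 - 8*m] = 3*m^2 + 6*sqrt(2)*m - 8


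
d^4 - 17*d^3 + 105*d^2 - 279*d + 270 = (d - 6)*(d - 5)*(d - 3)^2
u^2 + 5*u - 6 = (u - 1)*(u + 6)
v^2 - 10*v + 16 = (v - 8)*(v - 2)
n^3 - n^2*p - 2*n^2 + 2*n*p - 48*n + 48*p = (n - 8)*(n + 6)*(n - p)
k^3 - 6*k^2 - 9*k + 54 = (k - 6)*(k - 3)*(k + 3)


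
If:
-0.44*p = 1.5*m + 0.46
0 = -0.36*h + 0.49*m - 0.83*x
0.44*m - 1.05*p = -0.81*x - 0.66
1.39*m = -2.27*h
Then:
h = 0.23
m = -0.37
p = 0.23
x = -0.32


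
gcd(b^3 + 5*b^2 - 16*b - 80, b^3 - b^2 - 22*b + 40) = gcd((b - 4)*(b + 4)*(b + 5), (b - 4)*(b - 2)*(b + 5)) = b^2 + b - 20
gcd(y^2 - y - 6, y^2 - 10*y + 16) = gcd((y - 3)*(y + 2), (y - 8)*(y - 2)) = 1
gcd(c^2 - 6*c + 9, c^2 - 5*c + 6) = c - 3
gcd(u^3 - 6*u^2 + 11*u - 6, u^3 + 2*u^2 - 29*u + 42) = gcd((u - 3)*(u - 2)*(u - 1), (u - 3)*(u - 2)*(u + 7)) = u^2 - 5*u + 6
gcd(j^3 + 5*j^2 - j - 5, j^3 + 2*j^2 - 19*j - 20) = j^2 + 6*j + 5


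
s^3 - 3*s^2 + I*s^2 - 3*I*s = s*(s - 3)*(s + I)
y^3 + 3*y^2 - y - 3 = (y - 1)*(y + 1)*(y + 3)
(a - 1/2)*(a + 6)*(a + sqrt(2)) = a^3 + sqrt(2)*a^2 + 11*a^2/2 - 3*a + 11*sqrt(2)*a/2 - 3*sqrt(2)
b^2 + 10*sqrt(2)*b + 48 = (b + 4*sqrt(2))*(b + 6*sqrt(2))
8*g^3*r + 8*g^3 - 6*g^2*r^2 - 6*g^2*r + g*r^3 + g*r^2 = (-4*g + r)*(-2*g + r)*(g*r + g)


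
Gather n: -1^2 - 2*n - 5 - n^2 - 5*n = -n^2 - 7*n - 6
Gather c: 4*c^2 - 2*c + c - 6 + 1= 4*c^2 - c - 5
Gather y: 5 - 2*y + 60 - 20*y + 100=165 - 22*y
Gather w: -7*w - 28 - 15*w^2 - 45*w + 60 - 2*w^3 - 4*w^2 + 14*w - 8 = -2*w^3 - 19*w^2 - 38*w + 24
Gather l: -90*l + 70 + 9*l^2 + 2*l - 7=9*l^2 - 88*l + 63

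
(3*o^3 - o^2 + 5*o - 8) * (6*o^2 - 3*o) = 18*o^5 - 15*o^4 + 33*o^3 - 63*o^2 + 24*o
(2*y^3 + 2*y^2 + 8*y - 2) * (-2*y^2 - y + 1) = -4*y^5 - 6*y^4 - 16*y^3 - 2*y^2 + 10*y - 2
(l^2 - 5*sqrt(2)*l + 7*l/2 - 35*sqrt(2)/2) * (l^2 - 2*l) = l^4 - 5*sqrt(2)*l^3 + 3*l^3/2 - 15*sqrt(2)*l^2/2 - 7*l^2 + 35*sqrt(2)*l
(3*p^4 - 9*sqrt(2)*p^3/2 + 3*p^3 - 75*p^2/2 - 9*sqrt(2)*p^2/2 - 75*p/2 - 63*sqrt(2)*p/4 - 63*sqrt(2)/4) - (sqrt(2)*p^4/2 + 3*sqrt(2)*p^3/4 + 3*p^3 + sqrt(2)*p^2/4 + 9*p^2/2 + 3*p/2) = -sqrt(2)*p^4/2 + 3*p^4 - 21*sqrt(2)*p^3/4 - 42*p^2 - 19*sqrt(2)*p^2/4 - 39*p - 63*sqrt(2)*p/4 - 63*sqrt(2)/4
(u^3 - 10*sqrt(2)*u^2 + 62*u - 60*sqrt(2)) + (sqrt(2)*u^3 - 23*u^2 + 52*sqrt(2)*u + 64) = u^3 + sqrt(2)*u^3 - 23*u^2 - 10*sqrt(2)*u^2 + 62*u + 52*sqrt(2)*u - 60*sqrt(2) + 64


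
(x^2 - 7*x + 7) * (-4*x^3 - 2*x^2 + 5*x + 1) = -4*x^5 + 26*x^4 - 9*x^3 - 48*x^2 + 28*x + 7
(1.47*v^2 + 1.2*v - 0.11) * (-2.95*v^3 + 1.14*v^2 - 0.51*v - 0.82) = -4.3365*v^5 - 1.8642*v^4 + 0.9428*v^3 - 1.9428*v^2 - 0.9279*v + 0.0902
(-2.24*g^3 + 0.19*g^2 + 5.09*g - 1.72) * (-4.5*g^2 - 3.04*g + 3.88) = 10.08*g^5 + 5.9546*g^4 - 32.1738*g^3 - 6.9964*g^2 + 24.978*g - 6.6736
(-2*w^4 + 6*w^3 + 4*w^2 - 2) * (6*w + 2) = -12*w^5 + 32*w^4 + 36*w^3 + 8*w^2 - 12*w - 4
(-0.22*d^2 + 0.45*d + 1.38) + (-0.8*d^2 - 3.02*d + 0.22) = -1.02*d^2 - 2.57*d + 1.6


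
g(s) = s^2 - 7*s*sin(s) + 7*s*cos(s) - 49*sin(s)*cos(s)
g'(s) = -7*s*sin(s) - 7*s*cos(s) + 2*s + 49*sin(s)^2 - 7*sin(s) - 49*cos(s)^2 + 7*cos(s)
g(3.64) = -17.52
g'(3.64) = 12.43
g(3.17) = -12.89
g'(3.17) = -26.57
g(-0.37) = 13.31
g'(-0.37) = -26.39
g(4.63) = 47.05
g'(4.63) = 98.96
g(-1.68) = -12.89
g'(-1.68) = 37.70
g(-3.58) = 64.98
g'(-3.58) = -59.86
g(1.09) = -22.14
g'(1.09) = 16.96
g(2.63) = 2.77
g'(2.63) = -22.74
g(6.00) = 101.21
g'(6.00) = -49.26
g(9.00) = 16.03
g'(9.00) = 7.82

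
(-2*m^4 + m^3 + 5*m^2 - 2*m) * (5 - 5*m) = 10*m^5 - 15*m^4 - 20*m^3 + 35*m^2 - 10*m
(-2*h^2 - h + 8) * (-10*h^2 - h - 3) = 20*h^4 + 12*h^3 - 73*h^2 - 5*h - 24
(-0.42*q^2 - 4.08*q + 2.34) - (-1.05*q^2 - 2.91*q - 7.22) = 0.63*q^2 - 1.17*q + 9.56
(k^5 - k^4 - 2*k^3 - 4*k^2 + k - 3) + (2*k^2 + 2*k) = k^5 - k^4 - 2*k^3 - 2*k^2 + 3*k - 3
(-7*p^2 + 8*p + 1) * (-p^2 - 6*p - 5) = 7*p^4 + 34*p^3 - 14*p^2 - 46*p - 5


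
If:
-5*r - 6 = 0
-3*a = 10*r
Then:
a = 4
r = -6/5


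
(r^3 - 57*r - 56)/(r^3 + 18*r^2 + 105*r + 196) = (r^2 - 7*r - 8)/(r^2 + 11*r + 28)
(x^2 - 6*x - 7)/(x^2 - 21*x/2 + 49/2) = 2*(x + 1)/(2*x - 7)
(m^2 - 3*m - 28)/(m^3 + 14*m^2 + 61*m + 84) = (m - 7)/(m^2 + 10*m + 21)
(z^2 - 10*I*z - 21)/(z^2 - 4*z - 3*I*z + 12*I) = (z - 7*I)/(z - 4)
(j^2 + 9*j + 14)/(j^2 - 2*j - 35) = (j^2 + 9*j + 14)/(j^2 - 2*j - 35)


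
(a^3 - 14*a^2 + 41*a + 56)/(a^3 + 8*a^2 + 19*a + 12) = (a^2 - 15*a + 56)/(a^2 + 7*a + 12)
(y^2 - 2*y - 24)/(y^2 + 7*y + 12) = (y - 6)/(y + 3)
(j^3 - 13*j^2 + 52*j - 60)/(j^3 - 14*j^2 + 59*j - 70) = (j - 6)/(j - 7)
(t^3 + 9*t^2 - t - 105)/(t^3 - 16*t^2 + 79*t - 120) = (t^2 + 12*t + 35)/(t^2 - 13*t + 40)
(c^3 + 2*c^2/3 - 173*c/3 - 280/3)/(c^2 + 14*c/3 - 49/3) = (3*c^2 - 19*c - 40)/(3*c - 7)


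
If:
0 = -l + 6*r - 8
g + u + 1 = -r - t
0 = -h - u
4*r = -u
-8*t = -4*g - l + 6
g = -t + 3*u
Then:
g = 3/5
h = 4/15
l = -38/5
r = 1/15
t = -7/5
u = -4/15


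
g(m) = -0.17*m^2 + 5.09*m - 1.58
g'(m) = 5.09 - 0.34*m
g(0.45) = 0.68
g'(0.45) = 4.94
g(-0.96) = -6.62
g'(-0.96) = 5.42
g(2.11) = 8.40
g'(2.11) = 4.37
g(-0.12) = -2.19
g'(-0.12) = 5.13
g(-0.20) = -2.60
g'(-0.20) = 5.16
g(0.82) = 2.48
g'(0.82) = 4.81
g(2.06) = 8.18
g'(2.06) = 4.39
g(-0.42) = -3.75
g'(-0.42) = 5.23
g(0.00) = -1.58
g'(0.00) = 5.09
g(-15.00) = -116.18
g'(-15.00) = 10.19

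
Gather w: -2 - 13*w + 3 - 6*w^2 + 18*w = -6*w^2 + 5*w + 1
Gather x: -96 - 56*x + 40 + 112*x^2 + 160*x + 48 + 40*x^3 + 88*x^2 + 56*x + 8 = 40*x^3 + 200*x^2 + 160*x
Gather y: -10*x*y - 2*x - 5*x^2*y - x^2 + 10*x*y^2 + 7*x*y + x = -x^2 + 10*x*y^2 - x + y*(-5*x^2 - 3*x)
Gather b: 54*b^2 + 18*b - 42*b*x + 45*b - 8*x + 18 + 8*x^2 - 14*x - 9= 54*b^2 + b*(63 - 42*x) + 8*x^2 - 22*x + 9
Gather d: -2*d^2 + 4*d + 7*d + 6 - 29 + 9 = -2*d^2 + 11*d - 14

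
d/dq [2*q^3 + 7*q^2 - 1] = 2*q*(3*q + 7)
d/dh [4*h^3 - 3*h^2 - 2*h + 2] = 12*h^2 - 6*h - 2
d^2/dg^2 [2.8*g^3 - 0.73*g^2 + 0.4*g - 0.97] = 16.8*g - 1.46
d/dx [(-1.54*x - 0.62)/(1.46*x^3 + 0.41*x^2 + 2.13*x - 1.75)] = (4.4968*x^3 + 3.347*x^2 + 0.5084*x + 4.0156)/(2.1316*x^6 + 1.1972*x^5 + 6.3877*x^4 - 3.3634*x^3 + 3.1019*x^2 - 7.455*x + 3.0625)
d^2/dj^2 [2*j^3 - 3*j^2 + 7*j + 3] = 12*j - 6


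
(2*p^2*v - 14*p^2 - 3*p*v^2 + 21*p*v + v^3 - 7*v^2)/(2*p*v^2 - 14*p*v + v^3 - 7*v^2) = (2*p^2 - 3*p*v + v^2)/(v*(2*p + v))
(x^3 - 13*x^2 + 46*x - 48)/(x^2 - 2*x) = x - 11 + 24/x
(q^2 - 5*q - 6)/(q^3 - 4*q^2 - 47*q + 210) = (q + 1)/(q^2 + 2*q - 35)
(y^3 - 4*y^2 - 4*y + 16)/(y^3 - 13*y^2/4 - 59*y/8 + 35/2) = 8*(y^2 - 4)/(8*y^2 + 6*y - 35)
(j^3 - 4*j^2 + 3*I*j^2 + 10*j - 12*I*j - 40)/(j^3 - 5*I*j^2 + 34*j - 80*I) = (j - 4)/(j - 8*I)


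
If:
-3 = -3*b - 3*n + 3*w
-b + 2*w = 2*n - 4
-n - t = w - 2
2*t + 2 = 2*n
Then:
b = -2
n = 2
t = 1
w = -1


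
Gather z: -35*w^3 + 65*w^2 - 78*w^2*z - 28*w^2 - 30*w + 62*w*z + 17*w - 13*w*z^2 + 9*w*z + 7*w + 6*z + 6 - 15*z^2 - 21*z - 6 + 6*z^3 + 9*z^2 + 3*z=-35*w^3 + 37*w^2 - 6*w + 6*z^3 + z^2*(-13*w - 6) + z*(-78*w^2 + 71*w - 12)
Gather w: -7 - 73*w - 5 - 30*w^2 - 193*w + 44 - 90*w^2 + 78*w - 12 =-120*w^2 - 188*w + 20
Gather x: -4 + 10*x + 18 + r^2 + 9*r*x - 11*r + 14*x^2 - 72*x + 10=r^2 - 11*r + 14*x^2 + x*(9*r - 62) + 24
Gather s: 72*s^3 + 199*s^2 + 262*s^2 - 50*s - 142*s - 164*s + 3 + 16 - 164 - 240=72*s^3 + 461*s^2 - 356*s - 385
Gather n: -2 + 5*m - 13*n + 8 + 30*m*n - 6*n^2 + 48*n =5*m - 6*n^2 + n*(30*m + 35) + 6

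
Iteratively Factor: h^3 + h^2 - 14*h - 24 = (h - 4)*(h^2 + 5*h + 6) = (h - 4)*(h + 3)*(h + 2)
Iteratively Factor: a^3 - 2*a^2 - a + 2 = (a - 2)*(a^2 - 1) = (a - 2)*(a - 1)*(a + 1)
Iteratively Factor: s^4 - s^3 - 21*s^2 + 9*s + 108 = (s - 3)*(s^3 + 2*s^2 - 15*s - 36) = (s - 3)*(s + 3)*(s^2 - s - 12) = (s - 4)*(s - 3)*(s + 3)*(s + 3)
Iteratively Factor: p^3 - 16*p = (p)*(p^2 - 16) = p*(p + 4)*(p - 4)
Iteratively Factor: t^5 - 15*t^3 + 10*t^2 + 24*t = (t - 3)*(t^4 + 3*t^3 - 6*t^2 - 8*t) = t*(t - 3)*(t^3 + 3*t^2 - 6*t - 8) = t*(t - 3)*(t + 4)*(t^2 - t - 2) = t*(t - 3)*(t - 2)*(t + 4)*(t + 1)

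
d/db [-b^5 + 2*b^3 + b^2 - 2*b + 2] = -5*b^4 + 6*b^2 + 2*b - 2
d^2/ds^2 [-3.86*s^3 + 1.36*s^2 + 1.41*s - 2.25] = 2.72 - 23.16*s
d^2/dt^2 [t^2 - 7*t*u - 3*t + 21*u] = 2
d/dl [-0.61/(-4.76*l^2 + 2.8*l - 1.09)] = (1.708 - 5.8072*l)/(4.76*l^2 - 2.8*l + 1.09)^2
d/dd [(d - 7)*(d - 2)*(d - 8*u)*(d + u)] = 4*d^3 - 21*d^2*u - 27*d^2 - 16*d*u^2 + 126*d*u + 28*d + 72*u^2 - 98*u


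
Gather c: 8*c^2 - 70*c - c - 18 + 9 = 8*c^2 - 71*c - 9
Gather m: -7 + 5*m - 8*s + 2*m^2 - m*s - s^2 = 2*m^2 + m*(5 - s) - s^2 - 8*s - 7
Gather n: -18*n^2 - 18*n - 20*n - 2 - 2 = -18*n^2 - 38*n - 4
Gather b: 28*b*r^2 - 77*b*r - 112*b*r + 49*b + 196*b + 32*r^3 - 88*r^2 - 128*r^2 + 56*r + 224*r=b*(28*r^2 - 189*r + 245) + 32*r^3 - 216*r^2 + 280*r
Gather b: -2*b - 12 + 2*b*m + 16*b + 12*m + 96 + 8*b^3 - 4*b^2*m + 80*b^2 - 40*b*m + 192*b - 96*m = 8*b^3 + b^2*(80 - 4*m) + b*(206 - 38*m) - 84*m + 84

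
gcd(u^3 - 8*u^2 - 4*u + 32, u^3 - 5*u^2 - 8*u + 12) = u + 2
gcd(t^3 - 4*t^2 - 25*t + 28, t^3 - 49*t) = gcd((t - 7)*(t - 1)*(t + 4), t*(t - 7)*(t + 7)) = t - 7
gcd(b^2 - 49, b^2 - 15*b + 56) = b - 7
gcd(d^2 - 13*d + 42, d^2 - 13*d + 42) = d^2 - 13*d + 42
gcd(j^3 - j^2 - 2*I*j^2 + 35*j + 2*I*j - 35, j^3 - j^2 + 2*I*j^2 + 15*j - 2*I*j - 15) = j^2 + j*(-1 + 5*I) - 5*I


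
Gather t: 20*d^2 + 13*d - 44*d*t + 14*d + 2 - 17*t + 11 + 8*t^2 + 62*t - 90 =20*d^2 + 27*d + 8*t^2 + t*(45 - 44*d) - 77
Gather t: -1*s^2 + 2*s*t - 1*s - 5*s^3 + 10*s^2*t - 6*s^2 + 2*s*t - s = -5*s^3 - 7*s^2 - 2*s + t*(10*s^2 + 4*s)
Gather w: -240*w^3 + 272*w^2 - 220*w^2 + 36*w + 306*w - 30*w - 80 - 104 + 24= -240*w^3 + 52*w^2 + 312*w - 160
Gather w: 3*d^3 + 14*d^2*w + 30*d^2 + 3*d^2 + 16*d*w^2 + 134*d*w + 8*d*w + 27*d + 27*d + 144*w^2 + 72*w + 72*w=3*d^3 + 33*d^2 + 54*d + w^2*(16*d + 144) + w*(14*d^2 + 142*d + 144)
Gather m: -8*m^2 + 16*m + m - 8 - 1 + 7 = -8*m^2 + 17*m - 2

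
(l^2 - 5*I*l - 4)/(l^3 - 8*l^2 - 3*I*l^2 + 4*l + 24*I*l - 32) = (l - I)/(l^2 + l*(-8 + I) - 8*I)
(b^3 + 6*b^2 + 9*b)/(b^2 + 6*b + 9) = b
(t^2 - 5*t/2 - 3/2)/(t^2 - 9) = (t + 1/2)/(t + 3)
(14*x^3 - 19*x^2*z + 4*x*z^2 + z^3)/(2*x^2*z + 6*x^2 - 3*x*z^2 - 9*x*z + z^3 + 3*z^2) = (7*x + z)/(z + 3)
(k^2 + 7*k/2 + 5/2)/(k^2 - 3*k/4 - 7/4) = 2*(2*k + 5)/(4*k - 7)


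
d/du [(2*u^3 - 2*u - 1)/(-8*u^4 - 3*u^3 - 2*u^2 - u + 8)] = (16*u^6 - 52*u^4 - 48*u^3 + 35*u^2 - 4*u - 17)/(64*u^8 + 48*u^7 + 41*u^6 + 28*u^5 - 118*u^4 - 44*u^3 - 31*u^2 - 16*u + 64)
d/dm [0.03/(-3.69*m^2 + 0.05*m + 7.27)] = (0.2214*m - 0.0015)/(-3.69*m^2 + 0.05*m + 7.27)^2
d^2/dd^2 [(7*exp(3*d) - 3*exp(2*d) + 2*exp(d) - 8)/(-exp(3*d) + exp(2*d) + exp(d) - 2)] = (-4*exp(7*d) - 40*exp(6*d) + 201*exp(5*d) - 179*exp(4*d) + 251*exp(3*d) - 414*exp(2*d) + 116*exp(d) + 8)*exp(d)/(exp(9*d) - 3*exp(8*d) + 11*exp(6*d) - 12*exp(5*d) - 9*exp(4*d) + 23*exp(3*d) - 6*exp(2*d) - 12*exp(d) + 8)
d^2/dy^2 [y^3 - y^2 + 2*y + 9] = 6*y - 2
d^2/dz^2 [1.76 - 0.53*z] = 0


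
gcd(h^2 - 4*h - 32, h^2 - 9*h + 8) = h - 8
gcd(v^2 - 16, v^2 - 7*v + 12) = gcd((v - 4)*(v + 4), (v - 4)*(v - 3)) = v - 4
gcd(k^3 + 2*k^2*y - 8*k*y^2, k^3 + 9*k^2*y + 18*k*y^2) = k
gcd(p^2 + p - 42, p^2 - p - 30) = p - 6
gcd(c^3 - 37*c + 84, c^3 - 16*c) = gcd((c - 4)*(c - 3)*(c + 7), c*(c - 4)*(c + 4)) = c - 4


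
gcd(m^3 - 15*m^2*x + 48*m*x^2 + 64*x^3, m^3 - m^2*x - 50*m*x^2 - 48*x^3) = -m^2 + 7*m*x + 8*x^2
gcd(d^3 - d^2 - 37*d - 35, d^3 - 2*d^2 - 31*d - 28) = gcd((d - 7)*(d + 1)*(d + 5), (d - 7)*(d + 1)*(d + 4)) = d^2 - 6*d - 7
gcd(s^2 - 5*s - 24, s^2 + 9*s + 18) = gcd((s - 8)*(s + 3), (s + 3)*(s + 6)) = s + 3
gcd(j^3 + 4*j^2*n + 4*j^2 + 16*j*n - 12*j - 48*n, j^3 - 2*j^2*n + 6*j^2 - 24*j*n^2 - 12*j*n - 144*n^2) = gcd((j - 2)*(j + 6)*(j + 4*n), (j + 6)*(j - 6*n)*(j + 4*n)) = j^2 + 4*j*n + 6*j + 24*n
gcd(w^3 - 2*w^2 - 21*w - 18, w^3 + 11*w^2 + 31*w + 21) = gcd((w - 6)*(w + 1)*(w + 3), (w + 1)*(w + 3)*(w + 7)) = w^2 + 4*w + 3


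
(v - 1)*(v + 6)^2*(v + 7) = v^4 + 18*v^3 + 101*v^2 + 132*v - 252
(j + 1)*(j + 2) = j^2 + 3*j + 2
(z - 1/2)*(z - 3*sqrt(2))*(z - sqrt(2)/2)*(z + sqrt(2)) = z^4 - 5*sqrt(2)*z^3/2 - z^3/2 - 4*z^2 + 5*sqrt(2)*z^2/4 + 2*z + 3*sqrt(2)*z - 3*sqrt(2)/2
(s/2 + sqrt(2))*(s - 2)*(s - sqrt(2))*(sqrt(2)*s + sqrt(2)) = sqrt(2)*s^4/2 - sqrt(2)*s^3/2 + s^3 - 3*sqrt(2)*s^2 - s^2 - 2*s + 2*sqrt(2)*s + 4*sqrt(2)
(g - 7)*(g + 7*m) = g^2 + 7*g*m - 7*g - 49*m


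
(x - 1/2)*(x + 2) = x^2 + 3*x/2 - 1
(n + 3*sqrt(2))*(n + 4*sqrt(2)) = n^2 + 7*sqrt(2)*n + 24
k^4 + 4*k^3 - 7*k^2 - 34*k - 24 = (k - 3)*(k + 1)*(k + 2)*(k + 4)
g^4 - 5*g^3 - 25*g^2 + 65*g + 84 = (g - 7)*(g - 3)*(g + 1)*(g + 4)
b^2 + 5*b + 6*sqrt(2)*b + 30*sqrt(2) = (b + 5)*(b + 6*sqrt(2))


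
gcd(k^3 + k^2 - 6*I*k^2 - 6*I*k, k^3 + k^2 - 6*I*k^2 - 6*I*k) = k^3 + k^2*(1 - 6*I) - 6*I*k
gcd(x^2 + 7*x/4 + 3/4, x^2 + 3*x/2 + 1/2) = x + 1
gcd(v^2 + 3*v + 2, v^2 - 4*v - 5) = v + 1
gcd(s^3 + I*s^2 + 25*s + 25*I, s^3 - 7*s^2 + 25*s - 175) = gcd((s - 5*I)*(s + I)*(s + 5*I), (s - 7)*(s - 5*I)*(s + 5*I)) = s^2 + 25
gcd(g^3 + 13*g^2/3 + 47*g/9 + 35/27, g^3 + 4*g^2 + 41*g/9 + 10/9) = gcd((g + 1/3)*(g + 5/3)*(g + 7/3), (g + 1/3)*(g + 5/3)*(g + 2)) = g^2 + 2*g + 5/9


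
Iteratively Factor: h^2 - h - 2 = (h - 2)*(h + 1)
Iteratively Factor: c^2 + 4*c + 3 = (c + 1)*(c + 3)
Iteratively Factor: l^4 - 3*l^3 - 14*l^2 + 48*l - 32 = (l - 2)*(l^3 - l^2 - 16*l + 16) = (l - 2)*(l - 1)*(l^2 - 16) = (l - 2)*(l - 1)*(l + 4)*(l - 4)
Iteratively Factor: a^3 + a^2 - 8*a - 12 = (a + 2)*(a^2 - a - 6) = (a + 2)^2*(a - 3)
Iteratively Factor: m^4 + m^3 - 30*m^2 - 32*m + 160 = (m + 4)*(m^3 - 3*m^2 - 18*m + 40) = (m - 2)*(m + 4)*(m^2 - m - 20) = (m - 5)*(m - 2)*(m + 4)*(m + 4)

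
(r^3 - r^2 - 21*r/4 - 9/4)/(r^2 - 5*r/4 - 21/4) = (4*r^2 + 8*r + 3)/(4*r + 7)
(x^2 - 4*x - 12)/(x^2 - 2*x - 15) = (-x^2 + 4*x + 12)/(-x^2 + 2*x + 15)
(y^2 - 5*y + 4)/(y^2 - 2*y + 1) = (y - 4)/(y - 1)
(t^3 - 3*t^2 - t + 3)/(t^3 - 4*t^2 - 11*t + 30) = (t^3 - 3*t^2 - t + 3)/(t^3 - 4*t^2 - 11*t + 30)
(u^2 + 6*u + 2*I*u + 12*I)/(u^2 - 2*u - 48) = (u + 2*I)/(u - 8)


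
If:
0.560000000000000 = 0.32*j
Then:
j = 1.75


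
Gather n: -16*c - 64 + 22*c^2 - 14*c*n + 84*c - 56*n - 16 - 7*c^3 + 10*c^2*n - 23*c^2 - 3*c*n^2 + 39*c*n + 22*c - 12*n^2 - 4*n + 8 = -7*c^3 - c^2 + 90*c + n^2*(-3*c - 12) + n*(10*c^2 + 25*c - 60) - 72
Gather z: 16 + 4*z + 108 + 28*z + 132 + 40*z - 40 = 72*z + 216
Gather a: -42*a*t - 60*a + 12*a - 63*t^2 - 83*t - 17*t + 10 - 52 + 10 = a*(-42*t - 48) - 63*t^2 - 100*t - 32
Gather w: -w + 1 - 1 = -w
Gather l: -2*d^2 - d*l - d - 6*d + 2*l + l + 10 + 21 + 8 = -2*d^2 - 7*d + l*(3 - d) + 39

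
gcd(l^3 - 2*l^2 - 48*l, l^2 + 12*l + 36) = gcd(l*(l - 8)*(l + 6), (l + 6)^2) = l + 6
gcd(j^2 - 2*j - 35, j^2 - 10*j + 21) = j - 7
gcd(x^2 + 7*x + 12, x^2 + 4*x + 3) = x + 3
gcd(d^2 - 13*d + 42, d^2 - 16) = 1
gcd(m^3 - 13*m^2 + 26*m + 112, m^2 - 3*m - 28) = m - 7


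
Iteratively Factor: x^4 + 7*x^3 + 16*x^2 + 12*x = (x + 2)*(x^3 + 5*x^2 + 6*x) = (x + 2)*(x + 3)*(x^2 + 2*x) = x*(x + 2)*(x + 3)*(x + 2)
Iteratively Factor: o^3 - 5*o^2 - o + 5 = (o + 1)*(o^2 - 6*o + 5) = (o - 1)*(o + 1)*(o - 5)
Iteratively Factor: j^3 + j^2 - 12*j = (j + 4)*(j^2 - 3*j) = j*(j + 4)*(j - 3)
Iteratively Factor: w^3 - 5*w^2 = (w)*(w^2 - 5*w) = w*(w - 5)*(w)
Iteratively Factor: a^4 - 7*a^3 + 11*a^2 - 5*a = (a)*(a^3 - 7*a^2 + 11*a - 5) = a*(a - 1)*(a^2 - 6*a + 5) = a*(a - 1)^2*(a - 5)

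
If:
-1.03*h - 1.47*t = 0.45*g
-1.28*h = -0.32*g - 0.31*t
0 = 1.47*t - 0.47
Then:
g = -0.78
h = -0.12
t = 0.32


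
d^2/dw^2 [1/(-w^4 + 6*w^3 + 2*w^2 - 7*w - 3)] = 2*(2*(3*w^2 - 9*w - 1)*(w^4 - 6*w^3 - 2*w^2 + 7*w + 3) - (4*w^3 - 18*w^2 - 4*w + 7)^2)/(w^4 - 6*w^3 - 2*w^2 + 7*w + 3)^3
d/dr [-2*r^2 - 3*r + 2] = -4*r - 3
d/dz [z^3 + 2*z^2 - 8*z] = 3*z^2 + 4*z - 8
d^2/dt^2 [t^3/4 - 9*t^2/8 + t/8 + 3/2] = 3*t/2 - 9/4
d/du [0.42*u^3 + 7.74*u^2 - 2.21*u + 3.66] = 1.26*u^2 + 15.48*u - 2.21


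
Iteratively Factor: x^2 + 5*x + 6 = (x + 3)*(x + 2)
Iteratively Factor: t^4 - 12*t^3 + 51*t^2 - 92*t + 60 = (t - 3)*(t^3 - 9*t^2 + 24*t - 20) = (t - 3)*(t - 2)*(t^2 - 7*t + 10) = (t - 5)*(t - 3)*(t - 2)*(t - 2)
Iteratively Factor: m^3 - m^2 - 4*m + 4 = (m - 1)*(m^2 - 4) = (m - 2)*(m - 1)*(m + 2)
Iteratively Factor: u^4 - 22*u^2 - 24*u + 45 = (u - 1)*(u^3 + u^2 - 21*u - 45) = (u - 1)*(u + 3)*(u^2 - 2*u - 15) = (u - 1)*(u + 3)^2*(u - 5)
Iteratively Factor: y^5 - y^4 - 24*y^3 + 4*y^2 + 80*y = (y + 4)*(y^4 - 5*y^3 - 4*y^2 + 20*y) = y*(y + 4)*(y^3 - 5*y^2 - 4*y + 20) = y*(y - 2)*(y + 4)*(y^2 - 3*y - 10) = y*(y - 5)*(y - 2)*(y + 4)*(y + 2)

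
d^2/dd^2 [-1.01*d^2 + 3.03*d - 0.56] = -2.02000000000000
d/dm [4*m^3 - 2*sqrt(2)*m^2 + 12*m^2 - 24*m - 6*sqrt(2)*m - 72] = 12*m^2 - 4*sqrt(2)*m + 24*m - 24 - 6*sqrt(2)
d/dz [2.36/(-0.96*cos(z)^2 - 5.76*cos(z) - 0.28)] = -(4.5312*cos(z) + 13.5936)*sin(z)/(0.96*cos(z)^2 + 5.76*cos(z) + 0.28)^2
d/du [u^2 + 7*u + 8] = 2*u + 7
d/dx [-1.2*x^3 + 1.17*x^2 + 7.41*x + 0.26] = -3.6*x^2 + 2.34*x + 7.41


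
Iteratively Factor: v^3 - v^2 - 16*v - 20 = (v - 5)*(v^2 + 4*v + 4) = (v - 5)*(v + 2)*(v + 2)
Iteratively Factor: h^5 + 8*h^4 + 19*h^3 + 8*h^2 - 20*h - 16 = (h - 1)*(h^4 + 9*h^3 + 28*h^2 + 36*h + 16) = (h - 1)*(h + 2)*(h^3 + 7*h^2 + 14*h + 8) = (h - 1)*(h + 1)*(h + 2)*(h^2 + 6*h + 8) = (h - 1)*(h + 1)*(h + 2)*(h + 4)*(h + 2)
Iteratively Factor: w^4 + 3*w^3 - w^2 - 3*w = (w + 1)*(w^3 + 2*w^2 - 3*w) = w*(w + 1)*(w^2 + 2*w - 3) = w*(w - 1)*(w + 1)*(w + 3)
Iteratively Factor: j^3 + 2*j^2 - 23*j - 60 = (j + 3)*(j^2 - j - 20) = (j - 5)*(j + 3)*(j + 4)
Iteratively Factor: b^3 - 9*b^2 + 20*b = (b)*(b^2 - 9*b + 20) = b*(b - 5)*(b - 4)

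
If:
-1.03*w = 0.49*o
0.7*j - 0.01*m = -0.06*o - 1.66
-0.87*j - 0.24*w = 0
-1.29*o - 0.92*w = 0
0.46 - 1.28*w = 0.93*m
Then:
No Solution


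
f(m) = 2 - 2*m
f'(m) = -2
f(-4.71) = 11.42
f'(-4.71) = -2.00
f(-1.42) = 4.84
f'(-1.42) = -2.00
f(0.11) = 1.78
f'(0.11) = -2.00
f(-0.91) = 3.82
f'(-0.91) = -2.00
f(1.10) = -0.20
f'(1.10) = -2.00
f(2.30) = -2.60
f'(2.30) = -2.00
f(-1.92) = 5.84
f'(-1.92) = -2.00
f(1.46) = -0.92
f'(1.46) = -2.00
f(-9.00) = 20.00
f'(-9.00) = -2.00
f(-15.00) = 32.00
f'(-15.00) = -2.00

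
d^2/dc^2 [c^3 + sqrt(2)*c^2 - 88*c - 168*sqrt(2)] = 6*c + 2*sqrt(2)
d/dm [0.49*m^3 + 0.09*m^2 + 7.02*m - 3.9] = 1.47*m^2 + 0.18*m + 7.02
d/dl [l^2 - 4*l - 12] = 2*l - 4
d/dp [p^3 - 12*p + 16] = 3*p^2 - 12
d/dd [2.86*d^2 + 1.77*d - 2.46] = 5.72*d + 1.77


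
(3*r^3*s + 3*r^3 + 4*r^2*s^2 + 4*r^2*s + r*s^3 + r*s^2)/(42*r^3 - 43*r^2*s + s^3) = r*(3*r^2*s + 3*r^2 + 4*r*s^2 + 4*r*s + s^3 + s^2)/(42*r^3 - 43*r^2*s + s^3)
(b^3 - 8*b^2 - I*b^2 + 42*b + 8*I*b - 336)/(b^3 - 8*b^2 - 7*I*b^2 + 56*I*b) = (b + 6*I)/b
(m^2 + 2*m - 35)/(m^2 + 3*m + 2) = (m^2 + 2*m - 35)/(m^2 + 3*m + 2)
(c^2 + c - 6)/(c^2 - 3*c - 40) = (-c^2 - c + 6)/(-c^2 + 3*c + 40)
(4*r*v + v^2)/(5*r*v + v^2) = (4*r + v)/(5*r + v)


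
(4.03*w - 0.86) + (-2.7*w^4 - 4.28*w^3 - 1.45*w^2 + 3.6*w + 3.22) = -2.7*w^4 - 4.28*w^3 - 1.45*w^2 + 7.63*w + 2.36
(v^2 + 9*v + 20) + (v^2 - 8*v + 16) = 2*v^2 + v + 36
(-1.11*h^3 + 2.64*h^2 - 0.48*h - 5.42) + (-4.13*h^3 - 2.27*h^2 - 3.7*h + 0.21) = -5.24*h^3 + 0.37*h^2 - 4.18*h - 5.21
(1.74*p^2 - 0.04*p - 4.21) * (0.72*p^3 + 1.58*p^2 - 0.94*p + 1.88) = 1.2528*p^5 + 2.7204*p^4 - 4.73*p^3 - 3.343*p^2 + 3.8822*p - 7.9148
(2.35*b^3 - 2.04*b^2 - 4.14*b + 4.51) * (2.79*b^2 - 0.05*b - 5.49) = 6.5565*b^5 - 5.8091*b^4 - 24.3501*b^3 + 23.9895*b^2 + 22.5031*b - 24.7599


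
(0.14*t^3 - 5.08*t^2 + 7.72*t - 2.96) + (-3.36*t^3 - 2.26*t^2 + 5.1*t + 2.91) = -3.22*t^3 - 7.34*t^2 + 12.82*t - 0.0499999999999998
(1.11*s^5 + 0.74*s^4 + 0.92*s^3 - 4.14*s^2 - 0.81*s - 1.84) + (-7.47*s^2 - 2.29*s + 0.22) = 1.11*s^5 + 0.74*s^4 + 0.92*s^3 - 11.61*s^2 - 3.1*s - 1.62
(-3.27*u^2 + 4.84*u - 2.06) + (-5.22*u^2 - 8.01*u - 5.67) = -8.49*u^2 - 3.17*u - 7.73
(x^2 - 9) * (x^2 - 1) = x^4 - 10*x^2 + 9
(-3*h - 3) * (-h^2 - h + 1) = 3*h^3 + 6*h^2 - 3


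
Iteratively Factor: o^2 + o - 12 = (o - 3)*(o + 4)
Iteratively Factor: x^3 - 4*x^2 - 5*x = (x + 1)*(x^2 - 5*x) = x*(x + 1)*(x - 5)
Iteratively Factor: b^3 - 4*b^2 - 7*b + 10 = (b - 5)*(b^2 + b - 2) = (b - 5)*(b + 2)*(b - 1)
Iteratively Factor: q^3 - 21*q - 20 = (q + 1)*(q^2 - q - 20) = (q + 1)*(q + 4)*(q - 5)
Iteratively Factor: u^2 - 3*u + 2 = (u - 1)*(u - 2)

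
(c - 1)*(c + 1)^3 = c^4 + 2*c^3 - 2*c - 1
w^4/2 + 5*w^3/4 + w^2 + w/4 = w*(w/2 + 1/2)*(w + 1/2)*(w + 1)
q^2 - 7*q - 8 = (q - 8)*(q + 1)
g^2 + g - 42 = (g - 6)*(g + 7)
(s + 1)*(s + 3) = s^2 + 4*s + 3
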